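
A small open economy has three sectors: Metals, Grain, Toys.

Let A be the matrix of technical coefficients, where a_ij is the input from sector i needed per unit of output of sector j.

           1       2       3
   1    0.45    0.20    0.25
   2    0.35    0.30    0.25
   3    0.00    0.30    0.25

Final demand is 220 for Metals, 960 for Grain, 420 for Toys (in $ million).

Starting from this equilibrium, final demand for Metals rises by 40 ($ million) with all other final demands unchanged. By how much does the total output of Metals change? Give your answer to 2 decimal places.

Δx_1 = 106.67

I − A =
  [   0.55    -0.20    -0.25]
  [  -0.35     0.70    -0.25]
  [   0.00    -0.30     0.75]
Cofactors of I−A, C_ij = (−1)^(i+j)·(minor ij) (rows/columns in the sector order above):
  C_11 = (0.70)(0.75) − (-0.25)(-0.30) = 0.4500
  C_12 = −[(-0.35)(0.75) − (-0.25)(0.00)] = 0.2625
  C_13 = (-0.35)(-0.30) − (0.70)(0.00) = 0.1050
  C_21 = −[(-0.20)(0.75) − (-0.25)(-0.30)] = 0.2250
  C_22 = (0.55)(0.75) − (-0.25)(0.00) = 0.4125
  C_23 = −[(0.55)(-0.30) − (-0.20)(0.00)] = 0.1650
  C_31 = (-0.20)(-0.25) − (-0.25)(0.70) = 0.2250
  C_32 = −[(0.55)(-0.25) − (-0.25)(-0.35)] = 0.2250
  C_33 = (0.55)(0.70) − (-0.20)(-0.35) = 0.3150
det(I−A) = Σ_j (I−A)_1j·C_1j = (0.55)(0.4500) + (-0.20)(0.2625) + (-0.25)(0.1050) = 0.16875
adj(I−A) = Cᵀ =
  [ 0.4500   0.2250   0.2250]
  [ 0.2625   0.4125   0.2250]
  [ 0.1050   0.1650   0.3150]
(I − A)⁻¹ = adj(I−A) / det(I−A) ≈
  [   2.6667     1.3333     1.3333]
  [   1.5556     2.4444     1.3333]
  [   0.6222     0.9778     1.8667]
Δx = (I − A)⁻¹ Δd with Δd having +40 in the Metals component and 0 elsewhere.
So Δx_1 = L_11 · (+40), where L_11 = adj(I−A)_11 / det(I−A) = 0.4500 / 0.16875.
Δx_1 = 0.4500 × (+40) / 0.16875 = 18.00 / 0.16875 ≈ 106.67.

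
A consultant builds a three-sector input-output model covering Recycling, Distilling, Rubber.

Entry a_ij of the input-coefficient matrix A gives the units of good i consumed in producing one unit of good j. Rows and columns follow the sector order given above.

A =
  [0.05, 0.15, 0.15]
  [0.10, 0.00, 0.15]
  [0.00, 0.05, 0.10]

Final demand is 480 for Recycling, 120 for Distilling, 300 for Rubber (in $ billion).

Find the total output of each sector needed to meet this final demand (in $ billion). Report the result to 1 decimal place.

I − A =
  [   0.95    -0.15    -0.15]
  [  -0.10     1.00    -0.15]
  [   0.00    -0.05     0.90]
Cofactors of I−A, C_ij = (−1)^(i+j)·(minor ij) (rows/columns in the sector order above):
  C_11 = (1.00)(0.90) − (-0.15)(-0.05) = 0.8925
  C_12 = −[(-0.10)(0.90) − (-0.15)(0.00)] = 0.0900
  C_13 = (-0.10)(-0.05) − (1.00)(0.00) = 0.0050
  C_21 = −[(-0.15)(0.90) − (-0.15)(-0.05)] = 0.1425
  C_22 = (0.95)(0.90) − (-0.15)(0.00) = 0.8550
  C_23 = −[(0.95)(-0.05) − (-0.15)(0.00)] = 0.0475
  C_31 = (-0.15)(-0.15) − (-0.15)(1.00) = 0.1725
  C_32 = −[(0.95)(-0.15) − (-0.15)(-0.10)] = 0.1575
  C_33 = (0.95)(1.00) − (-0.15)(-0.10) = 0.9350
det(I−A) = Σ_j (I−A)_1j·C_1j = (0.95)(0.8925) + (-0.15)(0.0900) + (-0.15)(0.0050) = 0.833625
adj(I−A) = Cᵀ =
  [ 0.8925   0.1425   0.1725]
  [ 0.0900   0.8550   0.1575]
  [ 0.0050   0.0475   0.9350]
(I − A)⁻¹ = adj(I−A) / det(I−A) ≈
  [   1.0706     0.1709     0.2069]
  [   0.1080     1.0256     0.1889]
  [   0.0060     0.0570     1.1216]
x = (I − A)⁻¹ d = adj(I−A)·d / det(I−A), with det(I−A) = 0.833625:
  x_1 = (0.8925·480 + 0.1425·120 + 0.1725·300) / 0.833625 = 497.25 / 0.833625 ≈ 596.5
  x_2 = (0.0900·480 + 0.8550·120 + 0.1575·300) / 0.833625 = 193.05 / 0.833625 ≈ 231.6
  x_3 = (0.0050·480 + 0.0475·120 + 0.9350·300) / 0.833625 = 288.60 / 0.833625 ≈ 346.2

x_1 = 596.5, x_2 = 231.6, x_3 = 346.2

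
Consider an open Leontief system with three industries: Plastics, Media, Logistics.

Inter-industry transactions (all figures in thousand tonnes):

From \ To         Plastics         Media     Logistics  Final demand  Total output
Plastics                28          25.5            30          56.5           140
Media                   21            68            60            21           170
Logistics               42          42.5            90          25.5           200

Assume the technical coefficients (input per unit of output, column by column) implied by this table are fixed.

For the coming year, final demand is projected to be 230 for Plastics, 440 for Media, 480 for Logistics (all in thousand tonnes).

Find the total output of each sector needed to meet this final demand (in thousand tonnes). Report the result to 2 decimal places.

Technical coefficients a_ij = z_ij / X_j:
  a_11 = 28/140 = 0.20, a_21 = 21/140 = 0.15, a_31 = 42/140 = 0.30
  a_12 = 25.5/170 = 0.15, a_22 = 68/170 = 0.40, a_32 = 42.5/170 = 0.25
  a_13 = 30/200 = 0.15, a_23 = 60/200 = 0.30, a_33 = 90/200 = 0.45
I − A =
  [   0.80    -0.15    -0.15]
  [  -0.15     0.60    -0.30]
  [  -0.30    -0.25     0.55]
Cofactors of I−A, C_ij = (−1)^(i+j)·(minor ij) (rows/columns in the sector order above):
  C_11 = (0.60)(0.55) − (-0.30)(-0.25) = 0.2550
  C_12 = −[(-0.15)(0.55) − (-0.30)(-0.30)] = 0.1725
  C_13 = (-0.15)(-0.25) − (0.60)(-0.30) = 0.2175
  C_21 = −[(-0.15)(0.55) − (-0.15)(-0.25)] = 0.1200
  C_22 = (0.80)(0.55) − (-0.15)(-0.30) = 0.3950
  C_23 = −[(0.80)(-0.25) − (-0.15)(-0.30)] = 0.2450
  C_31 = (-0.15)(-0.30) − (-0.15)(0.60) = 0.1350
  C_32 = −[(0.80)(-0.30) − (-0.15)(-0.15)] = 0.2625
  C_33 = (0.80)(0.60) − (-0.15)(-0.15) = 0.4575
det(I−A) = Σ_j (I−A)_1j·C_1j = (0.80)(0.2550) + (-0.15)(0.1725) + (-0.15)(0.2175) = 0.1455
adj(I−A) = Cᵀ =
  [ 0.2550   0.1200   0.1350]
  [ 0.1725   0.3950   0.2625]
  [ 0.2175   0.2450   0.4575]
(I − A)⁻¹ = adj(I−A) / det(I−A) ≈
  [   1.7526     0.8247     0.9278]
  [   1.1856     2.7148     1.8041]
  [   1.4948     1.6838     3.1443]
x = (I − A)⁻¹ d = adj(I−A)·d / det(I−A), with det(I−A) = 0.1455:
  x_1 = (0.2550·230 + 0.1200·440 + 0.1350·480) / 0.1455 = 176.25 / 0.1455 ≈ 1211.34
  x_2 = (0.1725·230 + 0.3950·440 + 0.2625·480) / 0.1455 = 339.475 / 0.1455 ≈ 2333.16
  x_3 = (0.2175·230 + 0.2450·440 + 0.4575·480) / 0.1455 = 377.425 / 0.1455 ≈ 2593.99

x_1 = 1211.34, x_2 = 2333.16, x_3 = 2593.99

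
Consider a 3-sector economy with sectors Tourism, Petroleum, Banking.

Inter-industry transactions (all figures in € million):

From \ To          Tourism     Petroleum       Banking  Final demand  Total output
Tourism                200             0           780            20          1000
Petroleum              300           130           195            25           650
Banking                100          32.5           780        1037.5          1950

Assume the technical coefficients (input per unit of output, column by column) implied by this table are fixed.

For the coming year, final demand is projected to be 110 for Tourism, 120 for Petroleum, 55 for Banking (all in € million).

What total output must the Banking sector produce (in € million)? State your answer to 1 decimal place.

Technical coefficients a_ij = z_ij / X_j:
  a_11 = 200/1000 = 0.20, a_21 = 300/1000 = 0.30, a_31 = 100/1000 = 0.10
  a_12 = 0/650 = 0.00, a_22 = 130/650 = 0.20, a_32 = 32.5/650 = 0.05
  a_13 = 780/1950 = 0.40, a_23 = 195/1950 = 0.10, a_33 = 780/1950 = 0.40
I − A =
  [   0.80     0.00    -0.40]
  [  -0.30     0.80    -0.10]
  [  -0.10    -0.05     0.60]
Cofactors of I−A, C_ij = (−1)^(i+j)·(minor ij) (rows/columns in the sector order above):
  C_11 = (0.80)(0.60) − (-0.10)(-0.05) = 0.4750
  C_12 = −[(-0.30)(0.60) − (-0.10)(-0.10)] = 0.1900
  C_13 = (-0.30)(-0.05) − (0.80)(-0.10) = 0.0950
  C_21 = −[(0.00)(0.60) − (-0.40)(-0.05)] = 0.0200
  C_22 = (0.80)(0.60) − (-0.40)(-0.10) = 0.4400
  C_23 = −[(0.80)(-0.05) − (0.00)(-0.10)] = 0.0400
  C_31 = (0.00)(-0.10) − (-0.40)(0.80) = 0.3200
  C_32 = −[(0.80)(-0.10) − (-0.40)(-0.30)] = 0.2000
  C_33 = (0.80)(0.80) − (0.00)(-0.30) = 0.6400
det(I−A) = Σ_j (I−A)_1j·C_1j = (0.80)(0.4750) + (0.00)(0.1900) + (-0.40)(0.0950) = 0.3420
adj(I−A) = Cᵀ =
  [ 0.4750   0.0200   0.3200]
  [ 0.1900   0.4400   0.2000]
  [ 0.0950   0.0400   0.6400]
(I − A)⁻¹ = adj(I−A) / det(I−A) ≈
  [   1.3889     0.0585     0.9357]
  [   0.5556     1.2865     0.5848]
  [   0.2778     0.1170     1.8713]
x = (I − A)⁻¹ d = adj(I−A)·d / det(I−A), with det(I−A) = 0.3420:
  x_1 = (0.4750·110 + 0.0200·120 + 0.3200·55) / 0.3420 = 72.25 / 0.3420 ≈ 211.3
  x_2 = (0.1900·110 + 0.4400·120 + 0.2000·55) / 0.3420 = 84.70 / 0.3420 ≈ 247.7
  x_3 = (0.0950·110 + 0.0400·120 + 0.6400·55) / 0.3420 = 50.45 / 0.3420 ≈ 147.5

x_3 = 147.5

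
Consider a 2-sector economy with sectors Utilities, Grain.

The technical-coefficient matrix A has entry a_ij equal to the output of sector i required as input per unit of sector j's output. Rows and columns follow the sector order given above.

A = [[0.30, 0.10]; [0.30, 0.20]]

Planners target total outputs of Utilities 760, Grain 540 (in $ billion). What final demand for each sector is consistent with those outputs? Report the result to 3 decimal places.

I − A =
  [   0.70    -0.10]
  [  -0.30     0.80]
d = (I − A) x:
  d_1 = (+0.70)·760 + (-0.10)·540 = 478.000
  d_2 = (-0.30)·760 + (+0.80)·540 = 204.000

d_1 = 478.000, d_2 = 204.000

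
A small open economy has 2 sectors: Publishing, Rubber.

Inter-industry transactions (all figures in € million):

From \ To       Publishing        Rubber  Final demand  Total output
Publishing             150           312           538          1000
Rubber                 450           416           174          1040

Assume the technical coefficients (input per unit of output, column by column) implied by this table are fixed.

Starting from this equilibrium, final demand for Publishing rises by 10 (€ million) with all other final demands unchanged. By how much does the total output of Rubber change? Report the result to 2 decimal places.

Δx_R = 12.00

Technical coefficients a_ij = z_ij / X_j:
  a_PP = 150/1000 = 0.15, a_RP = 450/1000 = 0.45
  a_PR = 312/1040 = 0.30, a_RR = 416/1040 = 0.40
I − A =
  [   0.85    -0.30]
  [  -0.45     0.60]
det(I−A) = (0.85)(0.60) − (-0.30)(-0.45) = 0.3750
adj(I−A) = [[0.60, 0.30], [0.45, 0.85]]
(I − A)⁻¹ = adj(I−A) / det(I−A) ≈
  [   1.6000     0.8000]
  [   1.2000     2.2667]
Δx = (I − A)⁻¹ Δd with Δd having +10 in the Publishing component and 0 elsewhere.
So Δx_R = L_RP · (+10), where L_RP = adj(I−A)_RP / det(I−A) = 0.45 / 0.3750.
Δx_R = 0.45 × (+10) / 0.3750 = 4.50 / 0.3750 = 12.00.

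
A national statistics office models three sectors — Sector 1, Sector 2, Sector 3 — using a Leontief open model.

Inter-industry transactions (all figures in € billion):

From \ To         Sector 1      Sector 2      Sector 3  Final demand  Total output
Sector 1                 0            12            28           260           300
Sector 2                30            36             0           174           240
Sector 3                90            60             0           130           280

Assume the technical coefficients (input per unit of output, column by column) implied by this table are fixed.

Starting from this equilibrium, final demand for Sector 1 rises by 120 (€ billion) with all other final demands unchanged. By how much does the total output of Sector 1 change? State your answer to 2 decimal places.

Δx_1 = 124.85

Technical coefficients a_ij = z_ij / X_j:
  a_11 = 0/300 = 0.00, a_21 = 30/300 = 0.10, a_31 = 90/300 = 0.30
  a_12 = 12/240 = 0.05, a_22 = 36/240 = 0.15, a_32 = 60/240 = 0.25
  a_13 = 28/280 = 0.10, a_23 = 0/280 = 0.00, a_33 = 0/280 = 0.00
I − A =
  [   1.00    -0.05    -0.10]
  [  -0.10     0.85     0.00]
  [  -0.30    -0.25     1.00]
Cofactors of I−A, C_ij = (−1)^(i+j)·(minor ij) (rows/columns in the sector order above):
  C_11 = (0.85)(1.00) − (0.00)(-0.25) = 0.8500
  C_12 = −[(-0.10)(1.00) − (0.00)(-0.30)] = 0.1000
  C_13 = (-0.10)(-0.25) − (0.85)(-0.30) = 0.2800
  C_21 = −[(-0.05)(1.00) − (-0.10)(-0.25)] = 0.0750
  C_22 = (1.00)(1.00) − (-0.10)(-0.30) = 0.9700
  C_23 = −[(1.00)(-0.25) − (-0.05)(-0.30)] = 0.2650
  C_31 = (-0.05)(0.00) − (-0.10)(0.85) = 0.0850
  C_32 = −[(1.00)(0.00) − (-0.10)(-0.10)] = 0.0100
  C_33 = (1.00)(0.85) − (-0.05)(-0.10) = 0.8450
det(I−A) = Σ_j (I−A)_1j·C_1j = (1.00)(0.8500) + (-0.05)(0.1000) + (-0.10)(0.2800) = 0.8170
adj(I−A) = Cᵀ =
  [ 0.8500   0.0750   0.0850]
  [ 0.1000   0.9700   0.0100]
  [ 0.2800   0.2650   0.8450]
(I − A)⁻¹ = adj(I−A) / det(I−A) ≈
  [   1.0404     0.0918     0.1040]
  [   0.1224     1.1873     0.0122]
  [   0.3427     0.3244     1.0343]
Δx = (I − A)⁻¹ Δd with Δd having +120 in the Sector 1 component and 0 elsewhere.
So Δx_1 = L_11 · (+120), where L_11 = adj(I−A)_11 / det(I−A) = 0.8500 / 0.8170.
Δx_1 = 0.8500 × (+120) / 0.8170 = 102.00 / 0.8170 ≈ 124.85.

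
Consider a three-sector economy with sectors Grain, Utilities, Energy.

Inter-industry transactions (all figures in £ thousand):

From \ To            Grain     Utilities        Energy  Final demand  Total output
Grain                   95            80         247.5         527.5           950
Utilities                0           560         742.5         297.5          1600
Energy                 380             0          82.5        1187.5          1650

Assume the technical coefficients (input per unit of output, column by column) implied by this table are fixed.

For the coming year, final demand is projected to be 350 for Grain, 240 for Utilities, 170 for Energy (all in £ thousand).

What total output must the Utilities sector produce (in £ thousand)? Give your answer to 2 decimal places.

x_2 = 635.45

Technical coefficients a_ij = z_ij / X_j:
  a_11 = 95/950 = 0.10, a_21 = 0/950 = 0.00, a_31 = 380/950 = 0.40
  a_12 = 80/1600 = 0.05, a_22 = 560/1600 = 0.35, a_32 = 0/1600 = 0.00
  a_13 = 247.5/1650 = 0.15, a_23 = 742.5/1650 = 0.45, a_33 = 82.5/1650 = 0.05
I − A =
  [   0.90    -0.05    -0.15]
  [   0.00     0.65    -0.45]
  [  -0.40     0.00     0.95]
Cofactors of I−A, C_ij = (−1)^(i+j)·(minor ij) (rows/columns in the sector order above):
  C_11 = (0.65)(0.95) − (-0.45)(0.00) = 0.6175
  C_12 = −[(0.00)(0.95) − (-0.45)(-0.40)] = 0.1800
  C_13 = (0.00)(0.00) − (0.65)(-0.40) = 0.2600
  C_21 = −[(-0.05)(0.95) − (-0.15)(0.00)] = 0.0475
  C_22 = (0.90)(0.95) − (-0.15)(-0.40) = 0.7950
  C_23 = −[(0.90)(0.00) − (-0.05)(-0.40)] = 0.0200
  C_31 = (-0.05)(-0.45) − (-0.15)(0.65) = 0.1200
  C_32 = −[(0.90)(-0.45) − (-0.15)(0.00)] = 0.4050
  C_33 = (0.90)(0.65) − (-0.05)(0.00) = 0.5850
det(I−A) = Σ_j (I−A)_1j·C_1j = (0.90)(0.6175) + (-0.05)(0.1800) + (-0.15)(0.2600) = 0.50775
adj(I−A) = Cᵀ =
  [ 0.6175   0.0475   0.1200]
  [ 0.1800   0.7950   0.4050]
  [ 0.2600   0.0200   0.5850]
(I − A)⁻¹ = adj(I−A) / det(I−A) ≈
  [   1.2161     0.0935     0.2363]
  [   0.3545     1.5657     0.7976]
  [   0.5121     0.0394     1.1521]
x = (I − A)⁻¹ d = adj(I−A)·d / det(I−A), with det(I−A) = 0.50775:
  x_1 = (0.6175·350 + 0.0475·240 + 0.1200·170) / 0.50775 = 247.925 / 0.50775 ≈ 488.28
  x_2 = (0.1800·350 + 0.7950·240 + 0.4050·170) / 0.50775 = 322.65 / 0.50775 ≈ 635.45
  x_3 = (0.2600·350 + 0.0200·240 + 0.5850·170) / 0.50775 = 195.25 / 0.50775 ≈ 384.54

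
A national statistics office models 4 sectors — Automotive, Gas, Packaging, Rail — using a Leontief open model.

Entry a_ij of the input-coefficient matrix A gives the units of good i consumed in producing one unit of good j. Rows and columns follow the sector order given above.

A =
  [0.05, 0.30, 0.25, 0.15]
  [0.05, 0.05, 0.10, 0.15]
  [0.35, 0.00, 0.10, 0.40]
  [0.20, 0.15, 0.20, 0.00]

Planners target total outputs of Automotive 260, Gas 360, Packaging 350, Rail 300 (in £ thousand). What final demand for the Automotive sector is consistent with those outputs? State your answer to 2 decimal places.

d_1 = 6.50

I − A =
  [   0.95    -0.30    -0.25    -0.15]
  [  -0.05     0.95    -0.10    -0.15]
  [  -0.35     0.00     0.90    -0.40]
  [  -0.20    -0.15    -0.20     1.00]
d = (I − A) x:
  d_1 = (+0.95)·260 + (-0.30)·360 + (-0.25)·350 + (-0.15)·300 = 6.50
  d_2 = (-0.05)·260 + (+0.95)·360 + (-0.10)·350 + (-0.15)·300 = 249.00
  d_3 = (-0.35)·260 + (+0.00)·360 + (+0.90)·350 + (-0.40)·300 = 104.00
  d_4 = (-0.20)·260 + (-0.15)·360 + (-0.20)·350 + (+1.00)·300 = 124.00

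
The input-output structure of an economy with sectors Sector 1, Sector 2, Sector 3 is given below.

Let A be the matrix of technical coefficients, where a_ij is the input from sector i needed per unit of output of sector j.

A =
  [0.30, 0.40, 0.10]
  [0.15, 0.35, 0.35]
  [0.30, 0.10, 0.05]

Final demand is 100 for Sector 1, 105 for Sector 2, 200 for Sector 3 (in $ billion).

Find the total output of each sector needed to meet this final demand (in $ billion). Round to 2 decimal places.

I − A =
  [   0.70    -0.40    -0.10]
  [  -0.15     0.65    -0.35]
  [  -0.30    -0.10     0.95]
Cofactors of I−A, C_ij = (−1)^(i+j)·(minor ij) (rows/columns in the sector order above):
  C_11 = (0.65)(0.95) − (-0.35)(-0.10) = 0.5825
  C_12 = −[(-0.15)(0.95) − (-0.35)(-0.30)] = 0.2475
  C_13 = (-0.15)(-0.10) − (0.65)(-0.30) = 0.2100
  C_21 = −[(-0.40)(0.95) − (-0.10)(-0.10)] = 0.3900
  C_22 = (0.70)(0.95) − (-0.10)(-0.30) = 0.6350
  C_23 = −[(0.70)(-0.10) − (-0.40)(-0.30)] = 0.1900
  C_31 = (-0.40)(-0.35) − (-0.10)(0.65) = 0.2050
  C_32 = −[(0.70)(-0.35) − (-0.10)(-0.15)] = 0.2600
  C_33 = (0.70)(0.65) − (-0.40)(-0.15) = 0.3950
det(I−A) = Σ_j (I−A)_1j·C_1j = (0.70)(0.5825) + (-0.40)(0.2475) + (-0.10)(0.2100) = 0.28775
adj(I−A) = Cᵀ =
  [ 0.5825   0.3900   0.2050]
  [ 0.2475   0.6350   0.2600]
  [ 0.2100   0.1900   0.3950]
(I − A)⁻¹ = adj(I−A) / det(I−A) ≈
  [   2.0243     1.3553     0.7124]
  [   0.8601     2.2068     0.9036]
  [   0.7298     0.6603     1.3727]
x = (I − A)⁻¹ d = adj(I−A)·d / det(I−A), with det(I−A) = 0.28775:
  x_1 = (0.5825·100 + 0.3900·105 + 0.2050·200) / 0.28775 = 140.20 / 0.28775 ≈ 487.23
  x_2 = (0.2475·100 + 0.6350·105 + 0.2600·200) / 0.28775 = 143.425 / 0.28775 ≈ 498.44
  x_3 = (0.2100·100 + 0.1900·105 + 0.3950·200) / 0.28775 = 119.95 / 0.28775 ≈ 416.85

x_1 = 487.23, x_2 = 498.44, x_3 = 416.85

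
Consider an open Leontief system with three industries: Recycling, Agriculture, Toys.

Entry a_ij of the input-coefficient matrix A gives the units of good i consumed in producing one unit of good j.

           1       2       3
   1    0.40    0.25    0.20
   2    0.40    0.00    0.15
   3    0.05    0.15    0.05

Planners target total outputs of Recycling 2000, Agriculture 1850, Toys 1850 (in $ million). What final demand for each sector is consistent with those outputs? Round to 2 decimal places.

d_1 = 367.50, d_2 = 772.50, d_3 = 1380.00

I − A =
  [   0.60    -0.25    -0.20]
  [  -0.40     1.00    -0.15]
  [  -0.05    -0.15     0.95]
d = (I − A) x:
  d_1 = (+0.60)·2000 + (-0.25)·1850 + (-0.20)·1850 = 367.50
  d_2 = (-0.40)·2000 + (+1.00)·1850 + (-0.15)·1850 = 772.50
  d_3 = (-0.05)·2000 + (-0.15)·1850 + (+0.95)·1850 = 1380.00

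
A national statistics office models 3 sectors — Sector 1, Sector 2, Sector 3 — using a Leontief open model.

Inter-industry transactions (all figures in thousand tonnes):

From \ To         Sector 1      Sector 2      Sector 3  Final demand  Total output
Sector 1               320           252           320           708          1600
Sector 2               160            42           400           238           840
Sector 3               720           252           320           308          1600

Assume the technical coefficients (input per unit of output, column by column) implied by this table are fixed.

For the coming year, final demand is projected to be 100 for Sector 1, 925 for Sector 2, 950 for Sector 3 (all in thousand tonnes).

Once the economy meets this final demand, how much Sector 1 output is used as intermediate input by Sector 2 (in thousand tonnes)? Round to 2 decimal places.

Technical coefficients a_ij = z_ij / X_j:
  a_11 = 320/1600 = 0.20, a_21 = 160/1600 = 0.10, a_31 = 720/1600 = 0.45
  a_12 = 252/840 = 0.30, a_22 = 42/840 = 0.05, a_32 = 252/840 = 0.30
  a_13 = 320/1600 = 0.20, a_23 = 400/1600 = 0.25, a_33 = 320/1600 = 0.20
I − A =
  [   0.80    -0.30    -0.20]
  [  -0.10     0.95    -0.25]
  [  -0.45    -0.30     0.80]
Cofactors of I−A, C_ij = (−1)^(i+j)·(minor ij) (rows/columns in the sector order above):
  C_11 = (0.95)(0.80) − (-0.25)(-0.30) = 0.6850
  C_12 = −[(-0.10)(0.80) − (-0.25)(-0.45)] = 0.1925
  C_13 = (-0.10)(-0.30) − (0.95)(-0.45) = 0.4575
  C_21 = −[(-0.30)(0.80) − (-0.20)(-0.30)] = 0.3000
  C_22 = (0.80)(0.80) − (-0.20)(-0.45) = 0.5500
  C_23 = −[(0.80)(-0.30) − (-0.30)(-0.45)] = 0.3750
  C_31 = (-0.30)(-0.25) − (-0.20)(0.95) = 0.2650
  C_32 = −[(0.80)(-0.25) − (-0.20)(-0.10)] = 0.2200
  C_33 = (0.80)(0.95) − (-0.30)(-0.10) = 0.7300
det(I−A) = Σ_j (I−A)_1j·C_1j = (0.80)(0.6850) + (-0.30)(0.1925) + (-0.20)(0.4575) = 0.39875
adj(I−A) = Cᵀ =
  [ 0.6850   0.3000   0.2650]
  [ 0.1925   0.5500   0.2200]
  [ 0.4575   0.3750   0.7300]
(I − A)⁻¹ = adj(I−A) / det(I−A) ≈
  [   1.7179     0.7524     0.6646]
  [   0.4828     1.3793     0.5517]
  [   1.1473     0.9404     1.8307]
First solve x = (I − A)⁻¹ d = adj(I−A)·d / det(I−A); in particular x_2 = (0.1925·100 + 0.5500·925 + 0.2200·950) / 0.39875 = 737.00 / 0.39875 ≈ 1848.2759.
Intermediate flow from 1 to 2: z_12 = a_12 · x_2 = 0.30 × 737.00 / 0.39875 = 221.10 / 0.39875 ≈ 554.48.

z_12 = 554.48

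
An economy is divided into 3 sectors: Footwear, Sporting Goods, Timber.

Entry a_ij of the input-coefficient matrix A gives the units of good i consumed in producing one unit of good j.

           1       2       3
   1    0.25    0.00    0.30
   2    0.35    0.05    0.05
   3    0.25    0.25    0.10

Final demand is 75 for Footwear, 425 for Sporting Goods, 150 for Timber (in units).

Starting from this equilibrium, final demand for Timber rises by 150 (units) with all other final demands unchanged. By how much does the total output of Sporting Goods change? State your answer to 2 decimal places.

I − A =
  [   0.75     0.00    -0.30]
  [  -0.35     0.95    -0.05]
  [  -0.25    -0.25     0.90]
Cofactors of I−A, C_ij = (−1)^(i+j)·(minor ij) (rows/columns in the sector order above):
  C_11 = (0.95)(0.90) − (-0.05)(-0.25) = 0.8425
  C_12 = −[(-0.35)(0.90) − (-0.05)(-0.25)] = 0.3275
  C_13 = (-0.35)(-0.25) − (0.95)(-0.25) = 0.3250
  C_21 = −[(0.00)(0.90) − (-0.30)(-0.25)] = 0.0750
  C_22 = (0.75)(0.90) − (-0.30)(-0.25) = 0.6000
  C_23 = −[(0.75)(-0.25) − (0.00)(-0.25)] = 0.1875
  C_31 = (0.00)(-0.05) − (-0.30)(0.95) = 0.2850
  C_32 = −[(0.75)(-0.05) − (-0.30)(-0.35)] = 0.1425
  C_33 = (0.75)(0.95) − (0.00)(-0.35) = 0.7125
det(I−A) = Σ_j (I−A)_1j·C_1j = (0.75)(0.8425) + (0.00)(0.3275) + (-0.30)(0.3250) = 0.534375
adj(I−A) = Cᵀ =
  [ 0.8425   0.0750   0.2850]
  [ 0.3275   0.6000   0.1425]
  [ 0.3250   0.1875   0.7125]
(I − A)⁻¹ = adj(I−A) / det(I−A) ≈
  [   1.5766     0.1404     0.5333]
  [   0.6129     1.1228     0.2667]
  [   0.6082     0.3509     1.3333]
Δx = (I − A)⁻¹ Δd with Δd having +150 in the Timber component and 0 elsewhere.
So Δx_2 = L_23 · (+150), where L_23 = adj(I−A)_23 / det(I−A) = 0.1425 / 0.534375.
Δx_2 = 0.1425 × (+150) / 0.534375 = 21.375 / 0.534375 = 40.00.

Δx_2 = 40.00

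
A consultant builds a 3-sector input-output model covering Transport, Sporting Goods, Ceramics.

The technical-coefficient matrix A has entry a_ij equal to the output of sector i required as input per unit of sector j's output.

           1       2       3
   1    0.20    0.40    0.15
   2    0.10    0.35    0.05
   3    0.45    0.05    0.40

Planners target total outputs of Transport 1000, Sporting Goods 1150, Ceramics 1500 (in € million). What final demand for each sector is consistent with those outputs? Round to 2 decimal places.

d_1 = 115.00, d_2 = 572.50, d_3 = 392.50

I − A =
  [   0.80    -0.40    -0.15]
  [  -0.10     0.65    -0.05]
  [  -0.45    -0.05     0.60]
d = (I − A) x:
  d_1 = (+0.80)·1000 + (-0.40)·1150 + (-0.15)·1500 = 115.00
  d_2 = (-0.10)·1000 + (+0.65)·1150 + (-0.05)·1500 = 572.50
  d_3 = (-0.45)·1000 + (-0.05)·1150 + (+0.60)·1500 = 392.50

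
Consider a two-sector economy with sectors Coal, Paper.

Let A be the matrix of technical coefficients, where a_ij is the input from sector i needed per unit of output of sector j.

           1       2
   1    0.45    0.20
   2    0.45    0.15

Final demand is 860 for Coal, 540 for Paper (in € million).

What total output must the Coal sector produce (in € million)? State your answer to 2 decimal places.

I − A =
  [   0.55    -0.20]
  [  -0.45     0.85]
det(I−A) = (0.55)(0.85) − (-0.20)(-0.45) = 0.3775
adj(I−A) = [[0.85, 0.20], [0.45, 0.55]]
(I − A)⁻¹ = adj(I−A) / det(I−A) ≈
  [   2.2517     0.5298]
  [   1.1921     1.4570]
x = (I − A)⁻¹ d = adj(I−A)·d / det(I−A), with det(I−A) = 0.3775:
  x_1 = (0.85·860 + 0.20·540) / 0.3775 = 839.00 / 0.3775 ≈ 2222.52
  x_2 = (0.45·860 + 0.55·540) / 0.3775 = 684.00 / 0.3775 ≈ 1811.92

x_1 = 2222.52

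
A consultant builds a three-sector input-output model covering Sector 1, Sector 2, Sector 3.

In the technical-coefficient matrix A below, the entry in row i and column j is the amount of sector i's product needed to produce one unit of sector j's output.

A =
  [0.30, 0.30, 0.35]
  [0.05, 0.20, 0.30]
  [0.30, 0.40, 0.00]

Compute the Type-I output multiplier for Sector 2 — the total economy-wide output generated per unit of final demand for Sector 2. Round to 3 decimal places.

I − A =
  [   0.70    -0.30    -0.35]
  [  -0.05     0.80    -0.30]
  [  -0.30    -0.40     1.00]
Cofactors of I−A, C_ij = (−1)^(i+j)·(minor ij) (rows/columns in the sector order above):
  C_11 = (0.80)(1.00) − (-0.30)(-0.40) = 0.6800
  C_12 = −[(-0.05)(1.00) − (-0.30)(-0.30)] = 0.1400
  C_13 = (-0.05)(-0.40) − (0.80)(-0.30) = 0.2600
  C_21 = −[(-0.30)(1.00) − (-0.35)(-0.40)] = 0.4400
  C_22 = (0.70)(1.00) − (-0.35)(-0.30) = 0.5950
  C_23 = −[(0.70)(-0.40) − (-0.30)(-0.30)] = 0.3700
  C_31 = (-0.30)(-0.30) − (-0.35)(0.80) = 0.3700
  C_32 = −[(0.70)(-0.30) − (-0.35)(-0.05)] = 0.2275
  C_33 = (0.70)(0.80) − (-0.30)(-0.05) = 0.5450
det(I−A) = Σ_j (I−A)_1j·C_1j = (0.70)(0.6800) + (-0.30)(0.1400) + (-0.35)(0.2600) = 0.3430
adj(I−A) = Cᵀ =
  [ 0.6800   0.4400   0.3700]
  [ 0.1400   0.5950   0.2275]
  [ 0.2600   0.3700   0.5450]
(I − A)⁻¹ = adj(I−A) / det(I−A) ≈
  [   1.9825     1.2828     1.0787]
  [   0.4082     1.7347     0.6633]
  [   0.7580     1.0787     1.5889]
The output multiplier for sector j is the column-j sum of the Leontief inverse (I − A)⁻¹ = adj(I−A) / det(I−A).
Column 2 of adj(I−A): (0.4400, 0.5950, 0.3700); det(I−A) = 0.3430.
m_2 = (0.4400 + 0.5950 + 0.3700) / 0.3430 = 1.405 / 0.3430 ≈ 4.096.

m_2 = 4.096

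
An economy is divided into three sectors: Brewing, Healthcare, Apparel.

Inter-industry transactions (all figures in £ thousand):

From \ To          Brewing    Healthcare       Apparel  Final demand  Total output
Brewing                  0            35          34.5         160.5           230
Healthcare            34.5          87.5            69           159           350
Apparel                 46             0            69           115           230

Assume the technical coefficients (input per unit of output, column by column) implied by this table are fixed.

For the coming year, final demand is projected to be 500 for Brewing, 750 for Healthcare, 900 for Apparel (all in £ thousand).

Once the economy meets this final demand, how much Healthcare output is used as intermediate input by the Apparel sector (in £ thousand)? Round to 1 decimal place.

z_HA = 463.9

Technical coefficients a_ij = z_ij / X_j:
  a_BB = 0/230 = 0.00, a_HB = 34.5/230 = 0.15, a_AB = 46/230 = 0.20
  a_BH = 35/350 = 0.10, a_HH = 87.5/350 = 0.25, a_AH = 0/350 = 0.00
  a_BA = 34.5/230 = 0.15, a_HA = 69/230 = 0.30, a_AA = 69/230 = 0.30
I − A =
  [   1.00    -0.10    -0.15]
  [  -0.15     0.75    -0.30]
  [  -0.20     0.00     0.70]
Cofactors of I−A, C_ij = (−1)^(i+j)·(minor ij) (rows/columns in the sector order above):
  C_11 = (0.75)(0.70) − (-0.30)(0.00) = 0.5250
  C_12 = −[(-0.15)(0.70) − (-0.30)(-0.20)] = 0.1650
  C_13 = (-0.15)(0.00) − (0.75)(-0.20) = 0.1500
  C_21 = −[(-0.10)(0.70) − (-0.15)(0.00)] = 0.0700
  C_22 = (1.00)(0.70) − (-0.15)(-0.20) = 0.6700
  C_23 = −[(1.00)(0.00) − (-0.10)(-0.20)] = 0.0200
  C_31 = (-0.10)(-0.30) − (-0.15)(0.75) = 0.1425
  C_32 = −[(1.00)(-0.30) − (-0.15)(-0.15)] = 0.3225
  C_33 = (1.00)(0.75) − (-0.10)(-0.15) = 0.7350
det(I−A) = Σ_j (I−A)_1j·C_1j = (1.00)(0.5250) + (-0.10)(0.1650) + (-0.15)(0.1500) = 0.4860
adj(I−A) = Cᵀ =
  [ 0.5250   0.0700   0.1425]
  [ 0.1650   0.6700   0.3225]
  [ 0.1500   0.0200   0.7350]
(I − A)⁻¹ = adj(I−A) / det(I−A) ≈
  [   1.0802     0.1440     0.2932]
  [   0.3395     1.3786     0.6636]
  [   0.3086     0.0412     1.5123]
First solve x = (I − A)⁻¹ d = adj(I−A)·d / det(I−A); in particular x_A = (0.1500·500 + 0.0200·750 + 0.7350·900) / 0.4860 = 751.50 / 0.4860 ≈ 1546.296.
Intermediate flow from H to A: z_HA = a_HA · x_A = 0.30 × 751.50 / 0.4860 = 225.45 / 0.4860 ≈ 463.9.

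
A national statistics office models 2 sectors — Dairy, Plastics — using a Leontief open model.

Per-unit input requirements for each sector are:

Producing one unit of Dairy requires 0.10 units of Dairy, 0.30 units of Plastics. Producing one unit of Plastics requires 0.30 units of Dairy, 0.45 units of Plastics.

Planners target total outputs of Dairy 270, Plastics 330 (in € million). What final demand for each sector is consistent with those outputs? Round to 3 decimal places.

I − A =
  [   0.90    -0.30]
  [  -0.30     0.55]
d = (I − A) x:
  d_D = (+0.90)·270 + (-0.30)·330 = 144.000
  d_P = (-0.30)·270 + (+0.55)·330 = 100.500

d_D = 144.000, d_P = 100.500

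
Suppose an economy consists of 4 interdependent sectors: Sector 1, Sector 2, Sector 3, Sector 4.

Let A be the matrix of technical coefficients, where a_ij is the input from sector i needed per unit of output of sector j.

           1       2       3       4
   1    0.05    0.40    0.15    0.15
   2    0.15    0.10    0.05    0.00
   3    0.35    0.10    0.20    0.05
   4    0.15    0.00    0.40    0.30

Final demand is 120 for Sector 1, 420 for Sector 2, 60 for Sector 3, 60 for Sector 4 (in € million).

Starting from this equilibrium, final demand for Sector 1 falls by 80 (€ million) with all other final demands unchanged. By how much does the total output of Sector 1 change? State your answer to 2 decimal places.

I − A =
  [   0.95    -0.40    -0.15    -0.15]
  [  -0.15     0.90    -0.05     0.00]
  [  -0.35    -0.10     0.80    -0.05]
  [  -0.15     0.00    -0.40     0.70]
Compute the cofactors C_ij = (−1)^(i+j)·(3×3 minor ij) of I−A; the adjugate is their transpose:
adj(I−A) = Cᵀ =
  [ 0.482500   0.232500   0.162500   0.115000]
  [ 0.093625   0.436125   0.056875   0.024125]
  [ 0.237750   0.165250   0.536250   0.089250]
  [ 0.239250   0.144250   0.341250   0.574750]
det(I−A) = Σ_j (I−A)_1j·C_1j = (0.95)(0.482500) + (-0.40)(0.093625) + (-0.15)(0.237750) + (-0.15)(0.239250) = 0.349375
(I − A)⁻¹ = adj(I−A) / det(I−A) ≈
  [   1.3810     0.6655     0.4651     0.3292]
  [   0.2680     1.2483     0.1628     0.0691]
  [   0.6805     0.4730     1.5349     0.2555]
  [   0.6848     0.4129     0.9767     1.6451]
Δx = (I − A)⁻¹ Δd with Δd having -80 in the Sector 1 component and 0 elsewhere.
So Δx_1 = L_11 · (-80), where L_11 = adj(I−A)_11 / det(I−A) = 0.482500 / 0.349375.
Δx_1 = 0.482500 × (-80) / 0.349375 = -38.60 / 0.349375 ≈ -110.48.

Δx_1 = -110.48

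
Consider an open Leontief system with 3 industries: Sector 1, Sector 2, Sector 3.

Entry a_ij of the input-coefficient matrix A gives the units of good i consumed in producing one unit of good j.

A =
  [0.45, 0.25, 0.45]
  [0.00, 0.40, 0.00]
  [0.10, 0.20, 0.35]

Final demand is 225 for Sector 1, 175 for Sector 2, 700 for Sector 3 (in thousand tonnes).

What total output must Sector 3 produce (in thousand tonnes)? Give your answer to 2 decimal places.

x_3 = 1430.00

I − A =
  [   0.55    -0.25    -0.45]
  [   0.00     0.60     0.00]
  [  -0.10    -0.20     0.65]
Cofactors of I−A, C_ij = (−1)^(i+j)·(minor ij) (rows/columns in the sector order above):
  C_11 = (0.60)(0.65) − (0.00)(-0.20) = 0.3900
  C_12 = −[(0.00)(0.65) − (0.00)(-0.10)] = 0.0000
  C_13 = (0.00)(-0.20) − (0.60)(-0.10) = 0.0600
  C_21 = −[(-0.25)(0.65) − (-0.45)(-0.20)] = 0.2525
  C_22 = (0.55)(0.65) − (-0.45)(-0.10) = 0.3125
  C_23 = −[(0.55)(-0.20) − (-0.25)(-0.10)] = 0.1350
  C_31 = (-0.25)(0.00) − (-0.45)(0.60) = 0.2700
  C_32 = −[(0.55)(0.00) − (-0.45)(0.00)] = 0.0000
  C_33 = (0.55)(0.60) − (-0.25)(0.00) = 0.3300
det(I−A) = Σ_j (I−A)_1j·C_1j = (0.55)(0.3900) + (-0.25)(0.0000) + (-0.45)(0.0600) = 0.1875
adj(I−A) = Cᵀ =
  [ 0.3900   0.2525   0.2700]
  [ 0.0000   0.3125   0.0000]
  [ 0.0600   0.1350   0.3300]
(I − A)⁻¹ = adj(I−A) / det(I−A) ≈
  [   2.0800     1.3467     1.4400]
  [   0.0000     1.6667     0.0000]
  [   0.3200     0.7200     1.7600]
x = (I − A)⁻¹ d = adj(I−A)·d / det(I−A), with det(I−A) = 0.1875:
  x_1 = (0.3900·225 + 0.2525·175 + 0.2700·700) / 0.1875 = 320.9375 / 0.1875 ≈ 1711.67
  x_2 = (0.0000·225 + 0.3125·175 + 0.0000·700) / 0.1875 = 54.6875 / 0.1875 ≈ 291.67
  x_3 = (0.0600·225 + 0.1350·175 + 0.3300·700) / 0.1875 = 268.125 / 0.1875 = 1430.00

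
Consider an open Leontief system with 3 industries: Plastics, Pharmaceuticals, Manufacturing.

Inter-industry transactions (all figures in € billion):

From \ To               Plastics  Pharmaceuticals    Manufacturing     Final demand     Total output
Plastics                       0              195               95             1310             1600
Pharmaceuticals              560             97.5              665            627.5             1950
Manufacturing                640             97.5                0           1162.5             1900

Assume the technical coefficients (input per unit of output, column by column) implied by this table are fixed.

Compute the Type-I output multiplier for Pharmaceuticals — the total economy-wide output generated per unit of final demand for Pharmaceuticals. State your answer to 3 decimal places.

m_2 = 1.358

Technical coefficients a_ij = z_ij / X_j:
  a_11 = 0/1600 = 0.00, a_21 = 560/1600 = 0.35, a_31 = 640/1600 = 0.40
  a_12 = 195/1950 = 0.10, a_22 = 97.5/1950 = 0.05, a_32 = 97.5/1950 = 0.05
  a_13 = 95/1900 = 0.05, a_23 = 665/1900 = 0.35, a_33 = 0/1900 = 0.00
I − A =
  [   1.00    -0.10    -0.05]
  [  -0.35     0.95    -0.35]
  [  -0.40    -0.05     1.00]
Cofactors of I−A, C_ij = (−1)^(i+j)·(minor ij) (rows/columns in the sector order above):
  C_11 = (0.95)(1.00) − (-0.35)(-0.05) = 0.9325
  C_12 = −[(-0.35)(1.00) − (-0.35)(-0.40)] = 0.4900
  C_13 = (-0.35)(-0.05) − (0.95)(-0.40) = 0.3975
  C_21 = −[(-0.10)(1.00) − (-0.05)(-0.05)] = 0.1025
  C_22 = (1.00)(1.00) − (-0.05)(-0.40) = 0.9800
  C_23 = −[(1.00)(-0.05) − (-0.10)(-0.40)] = 0.0900
  C_31 = (-0.10)(-0.35) − (-0.05)(0.95) = 0.0825
  C_32 = −[(1.00)(-0.35) − (-0.05)(-0.35)] = 0.3675
  C_33 = (1.00)(0.95) − (-0.10)(-0.35) = 0.9150
det(I−A) = Σ_j (I−A)_1j·C_1j = (1.00)(0.9325) + (-0.10)(0.4900) + (-0.05)(0.3975) = 0.863625
adj(I−A) = Cᵀ =
  [ 0.9325   0.1025   0.0825]
  [ 0.4900   0.9800   0.3675]
  [ 0.3975   0.0900   0.9150]
(I − A)⁻¹ = adj(I−A) / det(I−A) ≈
  [   1.0798     0.1187     0.0955]
  [   0.5674     1.1348     0.4255]
  [   0.4603     0.1042     1.0595]
The output multiplier for sector j is the column-j sum of the Leontief inverse (I − A)⁻¹ = adj(I−A) / det(I−A).
Column 2 of adj(I−A): (0.1025, 0.9800, 0.0900); det(I−A) = 0.863625.
m_2 = (0.1025 + 0.9800 + 0.0900) / 0.863625 = 1.1725 / 0.863625 ≈ 1.358.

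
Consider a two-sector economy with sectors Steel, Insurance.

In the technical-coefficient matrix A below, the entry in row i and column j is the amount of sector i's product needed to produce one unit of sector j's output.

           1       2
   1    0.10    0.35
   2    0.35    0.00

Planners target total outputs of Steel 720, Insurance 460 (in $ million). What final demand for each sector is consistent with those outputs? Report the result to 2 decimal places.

d_1 = 487.00, d_2 = 208.00

I − A =
  [   0.90    -0.35]
  [  -0.35     1.00]
d = (I − A) x:
  d_1 = (+0.90)·720 + (-0.35)·460 = 487.00
  d_2 = (-0.35)·720 + (+1.00)·460 = 208.00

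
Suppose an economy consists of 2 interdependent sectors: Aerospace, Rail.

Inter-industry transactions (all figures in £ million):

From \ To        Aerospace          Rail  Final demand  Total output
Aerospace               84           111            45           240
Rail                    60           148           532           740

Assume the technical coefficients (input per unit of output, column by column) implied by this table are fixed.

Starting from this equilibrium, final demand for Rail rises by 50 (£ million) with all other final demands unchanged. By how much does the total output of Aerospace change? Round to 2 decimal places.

Technical coefficients a_ij = z_ij / X_j:
  a_11 = 84/240 = 0.35, a_21 = 60/240 = 0.25
  a_12 = 111/740 = 0.15, a_22 = 148/740 = 0.20
I − A =
  [   0.65    -0.15]
  [  -0.25     0.80]
det(I−A) = (0.65)(0.80) − (-0.15)(-0.25) = 0.4825
adj(I−A) = [[0.80, 0.15], [0.25, 0.65]]
(I − A)⁻¹ = adj(I−A) / det(I−A) ≈
  [   1.6580     0.3109]
  [   0.5181     1.3472]
Δx = (I − A)⁻¹ Δd with Δd having +50 in the Rail component and 0 elsewhere.
So Δx_1 = L_12 · (+50), where L_12 = adj(I−A)_12 / det(I−A) = 0.15 / 0.4825.
Δx_1 = 0.15 × (+50) / 0.4825 = 7.50 / 0.4825 ≈ 15.54.

Δx_1 = 15.54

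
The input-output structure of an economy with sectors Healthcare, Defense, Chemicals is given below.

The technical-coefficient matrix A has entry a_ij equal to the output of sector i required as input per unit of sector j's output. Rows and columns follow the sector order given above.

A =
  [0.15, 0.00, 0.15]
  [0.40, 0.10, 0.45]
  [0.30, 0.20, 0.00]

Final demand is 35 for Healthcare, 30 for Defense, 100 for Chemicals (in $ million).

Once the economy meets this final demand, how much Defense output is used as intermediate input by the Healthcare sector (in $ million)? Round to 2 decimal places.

z_21 = 26.89

I − A =
  [   0.85     0.00    -0.15]
  [  -0.40     0.90    -0.45]
  [  -0.30    -0.20     1.00]
Cofactors of I−A, C_ij = (−1)^(i+j)·(minor ij) (rows/columns in the sector order above):
  C_11 = (0.90)(1.00) − (-0.45)(-0.20) = 0.8100
  C_12 = −[(-0.40)(1.00) − (-0.45)(-0.30)] = 0.5350
  C_13 = (-0.40)(-0.20) − (0.90)(-0.30) = 0.3500
  C_21 = −[(0.00)(1.00) − (-0.15)(-0.20)] = 0.0300
  C_22 = (0.85)(1.00) − (-0.15)(-0.30) = 0.8050
  C_23 = −[(0.85)(-0.20) − (0.00)(-0.30)] = 0.1700
  C_31 = (0.00)(-0.45) − (-0.15)(0.90) = 0.1350
  C_32 = −[(0.85)(-0.45) − (-0.15)(-0.40)] = 0.4425
  C_33 = (0.85)(0.90) − (0.00)(-0.40) = 0.7650
det(I−A) = Σ_j (I−A)_1j·C_1j = (0.85)(0.8100) + (0.00)(0.5350) + (-0.15)(0.3500) = 0.6360
adj(I−A) = Cᵀ =
  [ 0.8100   0.0300   0.1350]
  [ 0.5350   0.8050   0.4425]
  [ 0.3500   0.1700   0.7650]
(I − A)⁻¹ = adj(I−A) / det(I−A) ≈
  [   1.2736     0.0472     0.2123]
  [   0.8412     1.2657     0.6958]
  [   0.5503     0.2673     1.2028]
First solve x = (I − A)⁻¹ d = adj(I−A)·d / det(I−A); in particular x_1 = (0.8100·35 + 0.0300·30 + 0.1350·100) / 0.6360 = 42.75 / 0.6360 ≈ 67.2170.
Intermediate flow from 2 to 1: z_21 = a_21 · x_1 = 0.40 × 42.75 / 0.6360 = 17.10 / 0.6360 ≈ 26.89.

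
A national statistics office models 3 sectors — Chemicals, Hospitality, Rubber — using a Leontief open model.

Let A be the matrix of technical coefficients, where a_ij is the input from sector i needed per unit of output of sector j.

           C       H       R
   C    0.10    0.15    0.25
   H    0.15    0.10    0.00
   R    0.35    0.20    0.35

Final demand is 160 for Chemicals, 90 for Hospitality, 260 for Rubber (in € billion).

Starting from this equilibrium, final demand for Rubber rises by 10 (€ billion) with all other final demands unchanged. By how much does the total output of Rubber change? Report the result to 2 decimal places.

I − A =
  [   0.90    -0.15    -0.25]
  [  -0.15     0.90     0.00]
  [  -0.35    -0.20     0.65]
Cofactors of I−A, C_ij = (−1)^(i+j)·(minor ij) (rows/columns in the sector order above):
  C_11 = (0.90)(0.65) − (0.00)(-0.20) = 0.5850
  C_12 = −[(-0.15)(0.65) − (0.00)(-0.35)] = 0.0975
  C_13 = (-0.15)(-0.20) − (0.90)(-0.35) = 0.3450
  C_21 = −[(-0.15)(0.65) − (-0.25)(-0.20)] = 0.1475
  C_22 = (0.90)(0.65) − (-0.25)(-0.35) = 0.4975
  C_23 = −[(0.90)(-0.20) − (-0.15)(-0.35)] = 0.2325
  C_31 = (-0.15)(0.00) − (-0.25)(0.90) = 0.2250
  C_32 = −[(0.90)(0.00) − (-0.25)(-0.15)] = 0.0375
  C_33 = (0.90)(0.90) − (-0.15)(-0.15) = 0.7875
det(I−A) = Σ_j (I−A)_1j·C_1j = (0.90)(0.5850) + (-0.15)(0.0975) + (-0.25)(0.3450) = 0.425625
adj(I−A) = Cᵀ =
  [ 0.5850   0.1475   0.2250]
  [ 0.0975   0.4975   0.0375]
  [ 0.3450   0.2325   0.7875]
(I − A)⁻¹ = adj(I−A) / det(I−A) ≈
  [   1.3744     0.3465     0.5286]
  [   0.2291     1.1689     0.0881]
  [   0.8106     0.5463     1.8502]
Δx = (I − A)⁻¹ Δd with Δd having +10 in the Rubber component and 0 elsewhere.
So Δx_R = L_RR · (+10), where L_RR = adj(I−A)_RR / det(I−A) = 0.7875 / 0.425625.
Δx_R = 0.7875 × (+10) / 0.425625 = 7.875 / 0.425625 ≈ 18.50.

Δx_R = 18.50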